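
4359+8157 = 12516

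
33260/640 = 51 + 31/32 = 51.97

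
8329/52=160  +  9/52= 160.17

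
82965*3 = 248895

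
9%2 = 1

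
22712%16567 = 6145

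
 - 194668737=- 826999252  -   - 632330515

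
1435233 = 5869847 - 4434614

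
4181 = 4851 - 670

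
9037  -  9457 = - 420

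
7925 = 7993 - 68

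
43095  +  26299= 69394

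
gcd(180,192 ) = 12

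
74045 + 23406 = 97451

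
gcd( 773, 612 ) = 1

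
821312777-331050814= 490261963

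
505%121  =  21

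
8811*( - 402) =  - 3542022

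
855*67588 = 57787740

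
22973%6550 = 3323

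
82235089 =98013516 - 15778427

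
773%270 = 233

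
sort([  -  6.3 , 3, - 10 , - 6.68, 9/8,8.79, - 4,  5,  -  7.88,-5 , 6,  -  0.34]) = [ - 10, -7.88,-6.68, - 6.3, - 5,-4, - 0.34, 9/8 , 3,5 , 6,8.79 ]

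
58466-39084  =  19382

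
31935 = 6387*5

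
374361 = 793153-418792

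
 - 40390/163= - 40390/163=- 247.79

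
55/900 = 11/180= 0.06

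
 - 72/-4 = 18/1=18.00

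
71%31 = 9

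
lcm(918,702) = 11934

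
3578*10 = 35780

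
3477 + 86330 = 89807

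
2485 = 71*35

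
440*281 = 123640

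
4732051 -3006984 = 1725067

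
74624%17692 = 3856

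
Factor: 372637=372637^1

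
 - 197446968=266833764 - 464280732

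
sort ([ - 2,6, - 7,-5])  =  [-7, - 5, - 2,6 ] 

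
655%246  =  163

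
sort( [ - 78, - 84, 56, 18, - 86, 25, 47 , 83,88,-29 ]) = [-86, - 84, - 78, - 29, 18,25, 47 , 56,83,88 ] 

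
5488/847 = 784/121 = 6.48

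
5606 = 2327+3279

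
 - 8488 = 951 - 9439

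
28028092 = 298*94054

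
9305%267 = 227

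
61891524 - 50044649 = 11846875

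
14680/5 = 2936 = 2936.00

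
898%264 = 106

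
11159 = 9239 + 1920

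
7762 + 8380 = 16142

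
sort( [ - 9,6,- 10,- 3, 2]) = [-10  , - 9, - 3, 2, 6]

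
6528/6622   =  3264/3311 =0.99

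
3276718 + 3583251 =6859969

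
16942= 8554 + 8388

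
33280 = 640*52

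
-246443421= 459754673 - 706198094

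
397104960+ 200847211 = 597952171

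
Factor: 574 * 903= 518322 = 2^1 * 3^1 * 7^2*41^1* 43^1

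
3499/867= 4+31/867 = 4.04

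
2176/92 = 23  +  15/23 = 23.65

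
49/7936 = 49/7936=0.01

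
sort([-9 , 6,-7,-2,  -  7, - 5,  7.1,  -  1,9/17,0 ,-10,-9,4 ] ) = [ - 10 ,-9, - 9, - 7, - 7, - 5 , - 2,-1, 0, 9/17,4,6, 7.1 ] 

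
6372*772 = 4919184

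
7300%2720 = 1860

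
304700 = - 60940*(- 5 ) 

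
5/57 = 5/57 =0.09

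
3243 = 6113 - 2870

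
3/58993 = 3/58993 = 0.00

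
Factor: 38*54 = 2^2*3^3*19^1= 2052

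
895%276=67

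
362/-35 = - 11 + 23/35 = - 10.34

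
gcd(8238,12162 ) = 6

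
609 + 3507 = 4116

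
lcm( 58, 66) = 1914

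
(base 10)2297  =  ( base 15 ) A32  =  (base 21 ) 548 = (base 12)13b5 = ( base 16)8f9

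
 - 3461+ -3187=  -  6648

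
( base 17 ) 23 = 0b100101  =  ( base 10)37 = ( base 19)1i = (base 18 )21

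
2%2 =0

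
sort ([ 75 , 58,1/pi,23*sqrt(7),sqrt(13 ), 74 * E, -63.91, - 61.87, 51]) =[  -  63.91, - 61.87, 1/pi,sqrt(13 ),51,58, 23*sqrt(7) , 75,74 * E]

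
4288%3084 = 1204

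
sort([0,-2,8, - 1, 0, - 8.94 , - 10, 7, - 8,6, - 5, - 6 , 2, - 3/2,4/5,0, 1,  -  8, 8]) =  [ - 10, - 8.94, - 8, - 8, - 6,-5,-2, - 3/2,-1,0,0, 0, 4/5, 1, 2,6,  7,  8, 8 ] 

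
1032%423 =186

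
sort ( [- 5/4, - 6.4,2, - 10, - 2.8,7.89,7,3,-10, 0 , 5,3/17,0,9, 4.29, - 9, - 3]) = [  -  10, - 10, - 9, - 6.4, - 3, - 2.8, - 5/4,0, 0,3/17,2,3 , 4.29 , 5,7, 7.89, 9] 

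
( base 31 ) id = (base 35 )gb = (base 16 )23B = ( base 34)GR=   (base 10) 571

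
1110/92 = 12 +3/46 = 12.07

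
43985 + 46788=90773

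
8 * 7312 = 58496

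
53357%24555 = 4247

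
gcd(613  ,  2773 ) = 1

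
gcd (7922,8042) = 2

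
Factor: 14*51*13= 9282= 2^1*3^1 * 7^1 * 13^1 * 17^1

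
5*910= 4550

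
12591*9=113319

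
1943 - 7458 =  - 5515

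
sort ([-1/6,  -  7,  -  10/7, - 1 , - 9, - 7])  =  [ - 9, - 7, - 7 , - 10/7,- 1, - 1/6] 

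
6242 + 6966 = 13208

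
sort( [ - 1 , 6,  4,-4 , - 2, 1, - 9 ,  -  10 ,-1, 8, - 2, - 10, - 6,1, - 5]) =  [-10 , - 10, - 9,-6, -5, - 4, - 2, - 2, - 1, - 1 , 1, 1 , 4 , 6,8]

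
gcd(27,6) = 3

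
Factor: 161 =7^1 * 23^1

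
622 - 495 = 127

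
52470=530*99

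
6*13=78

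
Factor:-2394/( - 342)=7 = 7^1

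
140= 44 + 96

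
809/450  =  809/450= 1.80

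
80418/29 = 2773 + 1/29 = 2773.03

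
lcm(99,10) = 990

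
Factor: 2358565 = 5^1*11^1* 19^1*37^1 * 61^1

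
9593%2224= 697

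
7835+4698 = 12533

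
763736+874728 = 1638464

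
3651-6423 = -2772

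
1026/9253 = 54/487 =0.11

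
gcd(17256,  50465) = 1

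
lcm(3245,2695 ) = 159005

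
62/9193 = 62/9193 =0.01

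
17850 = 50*357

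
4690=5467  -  777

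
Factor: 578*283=163574 = 2^1*17^2 * 283^1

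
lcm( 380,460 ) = 8740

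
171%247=171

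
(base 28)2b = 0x43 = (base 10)67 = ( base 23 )2L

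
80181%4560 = 2661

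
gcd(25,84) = 1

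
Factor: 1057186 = 2^1 * 13^1*73^1*557^1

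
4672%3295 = 1377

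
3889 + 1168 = 5057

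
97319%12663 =8678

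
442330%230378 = 211952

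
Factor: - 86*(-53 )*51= 2^1*3^1*17^1*43^1*53^1  =  232458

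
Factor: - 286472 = - 2^3  *  35809^1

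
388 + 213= 601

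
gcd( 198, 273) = 3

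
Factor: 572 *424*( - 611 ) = -148184608 = - 2^5*11^1*13^2*47^1*53^1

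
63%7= 0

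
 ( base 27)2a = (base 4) 1000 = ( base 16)40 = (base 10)64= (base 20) 34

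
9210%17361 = 9210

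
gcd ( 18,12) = 6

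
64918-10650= 54268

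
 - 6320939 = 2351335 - 8672274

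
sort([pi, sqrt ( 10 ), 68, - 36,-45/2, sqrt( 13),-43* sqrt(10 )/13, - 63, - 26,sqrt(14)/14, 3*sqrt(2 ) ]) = [ - 63,-36,- 26,-45/2, - 43*  sqrt (10) /13,sqrt( 14 )/14, pi,  sqrt(10), sqrt(13 ), 3 *sqrt(2 ), 68] 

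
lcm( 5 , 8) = 40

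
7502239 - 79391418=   -  71889179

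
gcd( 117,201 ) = 3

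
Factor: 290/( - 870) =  - 1/3  =  - 3^(-1)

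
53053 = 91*583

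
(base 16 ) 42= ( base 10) 66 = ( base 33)20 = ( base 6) 150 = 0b1000010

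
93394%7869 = 6835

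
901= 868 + 33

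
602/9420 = 301/4710 =0.06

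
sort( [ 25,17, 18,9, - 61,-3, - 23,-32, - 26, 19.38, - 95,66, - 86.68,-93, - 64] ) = [ - 95,  -  93, - 86.68,  -  64,-61,-32, - 26, - 23 , - 3,9, 17, 18,19.38, 25,66] 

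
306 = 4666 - 4360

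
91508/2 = 45754 = 45754.00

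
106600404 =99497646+7102758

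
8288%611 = 345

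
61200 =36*1700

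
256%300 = 256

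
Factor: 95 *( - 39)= - 3705  =  -3^1 * 5^1 *13^1 * 19^1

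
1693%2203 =1693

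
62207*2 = 124414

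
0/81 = 0=   0.00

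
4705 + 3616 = 8321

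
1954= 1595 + 359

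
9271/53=9271/53 = 174.92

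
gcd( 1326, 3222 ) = 6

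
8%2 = 0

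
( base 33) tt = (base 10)986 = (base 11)817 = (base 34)T0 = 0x3da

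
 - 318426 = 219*( - 1454)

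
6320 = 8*790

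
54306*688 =37362528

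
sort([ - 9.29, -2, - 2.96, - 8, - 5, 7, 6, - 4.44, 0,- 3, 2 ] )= [- 9.29,- 8, - 5, - 4.44, - 3, - 2.96, - 2, 0, 2,6,7] 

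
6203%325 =28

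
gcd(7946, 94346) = 2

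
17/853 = 17/853 =0.02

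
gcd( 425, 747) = 1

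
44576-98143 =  - 53567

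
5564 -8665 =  - 3101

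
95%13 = 4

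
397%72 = 37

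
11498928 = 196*58668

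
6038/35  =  6038/35 =172.51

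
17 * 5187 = 88179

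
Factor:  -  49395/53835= -89/97 =- 89^1*97^( - 1)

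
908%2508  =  908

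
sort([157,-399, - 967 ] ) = [ -967, - 399,157 ]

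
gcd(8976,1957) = 1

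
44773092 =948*47229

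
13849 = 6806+7043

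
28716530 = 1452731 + 27263799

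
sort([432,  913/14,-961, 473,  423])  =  [ -961,913/14, 423, 432, 473 ] 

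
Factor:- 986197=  - 986197^1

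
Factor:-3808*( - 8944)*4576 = 2^14* 7^1*11^1*13^2* 17^1*43^1 = 155852849152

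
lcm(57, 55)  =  3135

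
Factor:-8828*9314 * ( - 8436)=693641596512 = 2^5 *3^1*19^1*37^1 * 2207^1*4657^1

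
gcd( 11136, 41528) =232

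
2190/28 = 78 + 3/14 = 78.21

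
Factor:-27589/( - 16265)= 5^( - 1) * 47^1*587^1*3253^ ( - 1)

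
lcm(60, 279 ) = 5580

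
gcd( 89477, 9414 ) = 1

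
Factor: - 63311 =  - 63311^1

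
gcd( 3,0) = 3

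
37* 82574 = 3055238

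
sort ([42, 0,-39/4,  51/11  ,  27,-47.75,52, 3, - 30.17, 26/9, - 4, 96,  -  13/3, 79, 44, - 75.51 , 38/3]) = [ - 75.51, - 47.75,  -  30.17,  -  39/4, - 13/3, - 4, 0, 26/9,  3, 51/11, 38/3, 27, 42, 44,52, 79,  96 ] 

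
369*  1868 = 689292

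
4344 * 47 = 204168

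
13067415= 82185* 159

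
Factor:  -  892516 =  - 2^2*223129^1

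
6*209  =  1254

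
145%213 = 145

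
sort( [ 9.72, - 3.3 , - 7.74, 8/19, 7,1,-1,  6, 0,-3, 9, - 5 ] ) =[ - 7.74, - 5,  -  3.3, -3, - 1, 0, 8/19,1,6, 7, 9, 9.72 ] 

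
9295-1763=7532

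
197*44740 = 8813780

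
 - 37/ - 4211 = 37/4211= 0.01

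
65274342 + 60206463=125480805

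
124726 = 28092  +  96634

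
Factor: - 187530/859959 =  - 70/321  =  - 2^1*3^ ( - 1)*5^1 *7^1*107^( - 1) 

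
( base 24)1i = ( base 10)42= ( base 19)24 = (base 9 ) 46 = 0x2a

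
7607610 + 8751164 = 16358774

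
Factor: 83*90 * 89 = 664830=2^1* 3^2*5^1*83^1*89^1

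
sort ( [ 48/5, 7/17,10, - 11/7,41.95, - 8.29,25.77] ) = [ - 8.29, - 11/7,7/17,48/5, 10,25.77,41.95 ]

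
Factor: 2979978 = 2^1 * 3^1*53^1*9371^1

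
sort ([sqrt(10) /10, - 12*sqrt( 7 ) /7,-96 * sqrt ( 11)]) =[-96* sqrt(11), - 12*sqrt(7)/7 , sqrt(10 )/10 ]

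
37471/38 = 986 + 3/38 = 986.08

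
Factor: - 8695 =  - 5^1 *37^1*47^1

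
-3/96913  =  - 3/96913 = -  0.00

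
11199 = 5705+5494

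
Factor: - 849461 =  - 849461^1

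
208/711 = 208/711 = 0.29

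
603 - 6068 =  - 5465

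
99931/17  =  5878 + 5/17 = 5878.29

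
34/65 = 34/65  =  0.52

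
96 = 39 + 57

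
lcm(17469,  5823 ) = 17469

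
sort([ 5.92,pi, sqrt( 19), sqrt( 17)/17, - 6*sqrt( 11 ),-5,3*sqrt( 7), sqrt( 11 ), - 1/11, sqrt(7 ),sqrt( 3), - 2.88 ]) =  [ - 6*sqrt( 11), - 5, - 2.88, - 1/11, sqrt( 17)/17,sqrt ( 3),  sqrt( 7),  pi, sqrt( 11), sqrt( 19), 5.92,3*sqrt( 7)]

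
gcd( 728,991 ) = 1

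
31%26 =5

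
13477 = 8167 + 5310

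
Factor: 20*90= 1800=   2^3 * 3^2 * 5^2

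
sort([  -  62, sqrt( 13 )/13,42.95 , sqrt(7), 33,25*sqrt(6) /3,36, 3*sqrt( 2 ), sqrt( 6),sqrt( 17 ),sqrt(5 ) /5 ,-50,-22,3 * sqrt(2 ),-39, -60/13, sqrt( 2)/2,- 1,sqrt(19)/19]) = [-62, - 50,  -  39,-22  ,  -  60/13 ,-1,sqrt( 19) /19,sqrt(13) /13 , sqrt(5)/5,sqrt(2 )/2,sqrt ( 6),sqrt( 7 ),  sqrt( 17), 3*sqrt( 2),3*sqrt( 2),25 *sqrt( 6 ) /3, 33 , 36,42.95 ]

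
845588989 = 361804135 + 483784854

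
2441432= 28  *87194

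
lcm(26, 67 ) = 1742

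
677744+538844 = 1216588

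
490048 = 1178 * 416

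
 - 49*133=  - 6517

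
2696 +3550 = 6246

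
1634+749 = 2383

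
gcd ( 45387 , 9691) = 1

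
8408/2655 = 3+443/2655 = 3.17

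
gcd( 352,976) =16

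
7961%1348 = 1221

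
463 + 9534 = 9997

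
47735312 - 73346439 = -25611127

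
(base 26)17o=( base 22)1I2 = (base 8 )1562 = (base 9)1180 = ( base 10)882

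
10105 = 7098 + 3007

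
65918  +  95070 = 160988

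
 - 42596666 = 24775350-67372016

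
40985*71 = 2909935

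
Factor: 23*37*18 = 15318 = 2^1*3^2  *23^1 * 37^1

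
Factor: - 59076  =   - 2^2 * 3^3*  547^1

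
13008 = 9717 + 3291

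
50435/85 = 10087/17 = 593.35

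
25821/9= 2869 = 2869.00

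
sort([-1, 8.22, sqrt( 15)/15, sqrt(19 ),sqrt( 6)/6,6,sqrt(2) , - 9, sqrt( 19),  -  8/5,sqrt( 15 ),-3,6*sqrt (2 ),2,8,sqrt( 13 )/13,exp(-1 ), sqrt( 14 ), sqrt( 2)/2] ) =[  -  9, - 3,-8/5, - 1,sqrt( 15)/15, sqrt(13)/13,  exp ( - 1 ), sqrt( 6)/6,sqrt(2 ) /2,sqrt(2), 2, sqrt(14 ),sqrt( 15 ),sqrt(19),sqrt(19 ),6 , 8 , 8.22,6*sqrt(2) ] 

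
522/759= 174/253 = 0.69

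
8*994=7952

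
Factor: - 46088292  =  -2^2*3^1*17^1*157^1 * 1439^1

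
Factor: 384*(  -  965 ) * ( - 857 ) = 317569920 = 2^7 * 3^1 * 5^1 * 193^1*857^1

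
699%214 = 57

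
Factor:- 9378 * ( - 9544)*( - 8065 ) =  - 721846792080 =- 2^4 * 3^2*5^1 * 521^1*1193^1 * 1613^1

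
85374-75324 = 10050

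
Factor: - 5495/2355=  - 7/3 =- 3^(-1 )*7^1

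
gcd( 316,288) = 4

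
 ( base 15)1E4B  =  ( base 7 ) 25142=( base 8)14704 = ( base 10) 6596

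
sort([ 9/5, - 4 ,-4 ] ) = [-4, - 4,9/5]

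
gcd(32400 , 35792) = 16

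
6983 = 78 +6905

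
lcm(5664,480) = 28320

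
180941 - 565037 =  -  384096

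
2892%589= 536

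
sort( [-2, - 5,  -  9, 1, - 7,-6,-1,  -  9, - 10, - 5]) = [ - 10, - 9,-9, - 7,-6, - 5 , - 5, - 2, - 1 , 1 ]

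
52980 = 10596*5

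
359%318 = 41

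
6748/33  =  6748/33 = 204.48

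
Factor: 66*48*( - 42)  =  - 133056 = -2^6*3^3*7^1*11^1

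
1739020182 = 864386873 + 874633309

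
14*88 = 1232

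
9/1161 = 1/129 = 0.01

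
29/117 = 29/117= 0.25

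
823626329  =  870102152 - 46475823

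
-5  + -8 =- 13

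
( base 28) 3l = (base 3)10220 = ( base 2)1101001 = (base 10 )105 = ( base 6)253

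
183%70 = 43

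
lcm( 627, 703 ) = 23199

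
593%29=13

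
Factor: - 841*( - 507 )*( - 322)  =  -2^1*3^1*7^1*13^2*23^1*29^2  =  - 137296614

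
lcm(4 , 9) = 36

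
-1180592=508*( - 2324) 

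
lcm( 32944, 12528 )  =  889488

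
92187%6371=2993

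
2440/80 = 30 + 1/2 = 30.50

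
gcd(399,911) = 1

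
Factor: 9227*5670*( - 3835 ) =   -  2^1*3^4* 5^2*7^1*13^1*59^1*9227^1 = - 200636040150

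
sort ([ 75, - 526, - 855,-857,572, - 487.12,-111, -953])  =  [  -  953, - 857, - 855,-526,-487.12,- 111 , 75,572 ]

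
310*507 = 157170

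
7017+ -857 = 6160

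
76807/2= 76807/2 = 38403.50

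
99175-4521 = 94654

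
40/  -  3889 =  - 1 + 3849/3889= - 0.01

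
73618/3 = 24539+1/3 = 24539.33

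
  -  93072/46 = -2024 + 16/23=- 2023.30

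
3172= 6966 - 3794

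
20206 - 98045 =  - 77839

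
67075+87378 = 154453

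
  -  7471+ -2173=- 9644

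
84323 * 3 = 252969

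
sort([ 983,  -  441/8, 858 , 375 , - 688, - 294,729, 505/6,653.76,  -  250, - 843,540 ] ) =[-843, - 688, - 294, - 250, - 441/8 , 505/6, 375, 540, 653.76,729,858, 983 ]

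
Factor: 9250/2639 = 2^1*5^3*7^( - 1)*13^( - 1) * 29^( - 1 )*37^1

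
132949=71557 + 61392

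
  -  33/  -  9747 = 11/3249 = 0.00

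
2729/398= 6+341/398= 6.86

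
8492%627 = 341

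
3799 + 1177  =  4976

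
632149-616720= 15429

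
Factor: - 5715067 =  -  19^1*31^2*313^1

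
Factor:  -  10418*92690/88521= - 965644420/88521 = - 2^2*3^ ( - 1 )*5^1*13^1*19^( - 1) * 23^1*31^1*1553^(-1)*5209^1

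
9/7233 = 3/2411= 0.00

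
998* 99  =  98802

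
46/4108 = 23/2054 = 0.01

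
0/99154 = 0 = 0.00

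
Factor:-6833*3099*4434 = - 93892020678  =  -2^1 * 3^2*739^1 *1033^1*6833^1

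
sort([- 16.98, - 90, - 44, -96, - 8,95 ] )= [-96, - 90, -44, - 16.98, - 8 , 95 ] 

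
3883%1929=25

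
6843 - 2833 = 4010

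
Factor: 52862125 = 5^3  *422897^1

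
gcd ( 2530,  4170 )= 10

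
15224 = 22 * 692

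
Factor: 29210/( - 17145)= -46/27=- 2^1*3^(-3) * 23^1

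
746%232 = 50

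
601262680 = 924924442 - 323661762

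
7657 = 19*403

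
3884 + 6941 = 10825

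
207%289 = 207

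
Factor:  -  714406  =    -  2^1*7^1*11^1*4639^1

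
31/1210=31/1210 = 0.03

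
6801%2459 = 1883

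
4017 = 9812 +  - 5795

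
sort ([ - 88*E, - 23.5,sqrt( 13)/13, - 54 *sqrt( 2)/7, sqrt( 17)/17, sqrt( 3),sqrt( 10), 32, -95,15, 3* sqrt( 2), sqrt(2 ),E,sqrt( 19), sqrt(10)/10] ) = [ -88  *  E, - 95,-23.5, - 54*sqrt( 2)/7, sqrt( 17)/17 , sqrt( 13) /13, sqrt( 10 ) /10  ,  sqrt (2), sqrt( 3),E, sqrt(10), 3 * sqrt(  2) , sqrt( 19), 15,32 ]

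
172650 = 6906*25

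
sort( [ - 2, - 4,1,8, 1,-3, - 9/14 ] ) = [- 4, - 3 ,  -  2, - 9/14,1,  1,8] 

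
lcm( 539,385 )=2695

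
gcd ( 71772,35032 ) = 4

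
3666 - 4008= - 342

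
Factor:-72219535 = -5^1*139^1*103913^1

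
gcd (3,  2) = 1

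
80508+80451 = 160959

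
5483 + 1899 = 7382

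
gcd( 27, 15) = 3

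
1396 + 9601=10997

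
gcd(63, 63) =63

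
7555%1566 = 1291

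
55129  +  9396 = 64525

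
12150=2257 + 9893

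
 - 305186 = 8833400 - 9138586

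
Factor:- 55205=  - 5^1*61^1* 181^1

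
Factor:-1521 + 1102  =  -419^1 = - 419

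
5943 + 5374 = 11317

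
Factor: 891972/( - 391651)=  - 2^2*3^4*13^( - 1)*47^( - 1 )*641^( - 1)*2753^1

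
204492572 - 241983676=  - 37491104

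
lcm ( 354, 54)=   3186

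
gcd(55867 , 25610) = 1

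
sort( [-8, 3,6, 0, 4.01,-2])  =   [ -8, - 2, 0, 3, 4.01, 6]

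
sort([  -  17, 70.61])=[ - 17, 70.61] 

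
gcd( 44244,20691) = 9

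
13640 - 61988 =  -48348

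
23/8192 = 23/8192 = 0.00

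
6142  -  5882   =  260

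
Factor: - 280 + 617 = 337 = 337^1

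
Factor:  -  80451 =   -  3^2* 7^1*1277^1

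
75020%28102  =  18816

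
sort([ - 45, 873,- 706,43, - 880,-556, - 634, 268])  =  [-880, -706, - 634,-556,-45, 43,268,873]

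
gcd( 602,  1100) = 2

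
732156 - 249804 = 482352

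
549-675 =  - 126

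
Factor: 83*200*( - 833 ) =  -  2^3*5^2 * 7^2 * 17^1*83^1 = - 13827800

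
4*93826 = 375304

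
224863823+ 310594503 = 535458326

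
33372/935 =33372/935 = 35.69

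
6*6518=39108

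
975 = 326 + 649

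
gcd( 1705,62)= 31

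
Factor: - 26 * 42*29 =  - 2^2*3^1 * 7^1 * 13^1*29^1 = - 31668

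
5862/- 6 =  - 977 + 0/1  =  - 977.00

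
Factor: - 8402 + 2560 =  - 2^1*23^1*127^1 = -5842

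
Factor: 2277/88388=2^( - 2 )*3^2 * 11^1*19^( - 1)*23^1 * 1163^ ( - 1) 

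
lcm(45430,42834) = 1499190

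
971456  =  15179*64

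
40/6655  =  8/1331 = 0.01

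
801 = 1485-684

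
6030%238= 80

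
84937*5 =424685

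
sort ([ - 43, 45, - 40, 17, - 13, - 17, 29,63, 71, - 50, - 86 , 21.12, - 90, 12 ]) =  [ - 90, - 86, - 50, - 43,-40, - 17, - 13,12,17, 21.12 , 29 , 45 , 63, 71]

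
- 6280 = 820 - 7100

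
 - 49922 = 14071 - 63993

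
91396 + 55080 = 146476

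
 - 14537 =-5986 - 8551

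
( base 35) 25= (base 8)113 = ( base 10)75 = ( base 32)2b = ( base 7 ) 135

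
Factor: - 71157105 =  - 3^2 * 5^1*37^1*42737^1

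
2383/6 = 2383/6 = 397.17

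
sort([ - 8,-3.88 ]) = [ - 8 ,  -  3.88]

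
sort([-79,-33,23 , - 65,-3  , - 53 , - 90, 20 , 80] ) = [  -  90, - 79 , - 65, - 53, - 33,-3, 20, 23,  80]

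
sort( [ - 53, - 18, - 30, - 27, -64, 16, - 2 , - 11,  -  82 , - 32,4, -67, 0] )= [ - 82,- 67,-64, - 53, - 32, - 30, - 27,- 18, - 11,  -  2 , 0, 4,16]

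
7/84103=7/84103 = 0.00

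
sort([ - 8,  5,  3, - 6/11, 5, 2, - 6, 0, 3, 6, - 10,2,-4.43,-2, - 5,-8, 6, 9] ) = [-10, - 8, - 8, - 6, - 5, - 4.43  ,-2, - 6/11, 0, 2, 2, 3,3, 5 , 5, 6, 6 , 9]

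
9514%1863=199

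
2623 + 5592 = 8215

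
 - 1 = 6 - 7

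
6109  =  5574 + 535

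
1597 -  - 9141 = 10738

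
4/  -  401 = -1 + 397/401 = -0.01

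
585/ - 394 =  - 2  +  203/394 = - 1.48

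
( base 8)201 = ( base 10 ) 129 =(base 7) 243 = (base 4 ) 2001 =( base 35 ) 3O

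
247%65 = 52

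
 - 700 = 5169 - 5869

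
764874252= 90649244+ 674225008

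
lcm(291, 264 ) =25608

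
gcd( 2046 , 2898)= 6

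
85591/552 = 85591/552  =  155.06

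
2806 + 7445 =10251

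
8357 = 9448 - 1091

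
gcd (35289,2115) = 9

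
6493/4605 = 1 + 1888/4605 = 1.41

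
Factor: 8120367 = 3^2* 902263^1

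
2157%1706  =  451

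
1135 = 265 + 870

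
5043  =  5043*1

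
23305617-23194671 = 110946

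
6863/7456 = 6863/7456 =0.92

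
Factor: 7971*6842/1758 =9089597/293 = 11^1*293^( - 1 )* 311^1*2657^1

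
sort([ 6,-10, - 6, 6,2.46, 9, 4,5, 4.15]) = [ - 10, - 6, 2.46, 4, 4.15, 5, 6,6, 9 ] 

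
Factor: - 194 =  - 2^1*97^1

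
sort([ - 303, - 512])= [ - 512, - 303]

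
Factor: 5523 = 3^1*7^1*263^1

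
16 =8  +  8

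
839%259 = 62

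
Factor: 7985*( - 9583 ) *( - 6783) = 3^1*5^1*7^2*17^1*19^1 *37^2*1597^1=519036889665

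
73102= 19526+53576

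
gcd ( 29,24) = 1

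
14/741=14/741 = 0.02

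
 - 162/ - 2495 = 162/2495  =  0.06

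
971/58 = 16 + 43/58=16.74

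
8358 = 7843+515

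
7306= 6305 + 1001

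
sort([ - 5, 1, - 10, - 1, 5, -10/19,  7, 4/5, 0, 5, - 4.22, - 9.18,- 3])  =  [ - 10, - 9.18, - 5, - 4.22,- 3, - 1, - 10/19 , 0,4/5,1, 5, 5, 7 ]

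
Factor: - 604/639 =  - 2^2*3^( - 2)*71^(-1)*151^1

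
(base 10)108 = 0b1101100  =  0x6c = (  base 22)4k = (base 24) 4C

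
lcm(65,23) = 1495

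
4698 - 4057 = 641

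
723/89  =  8 + 11/89 = 8.12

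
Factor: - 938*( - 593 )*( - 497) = -2^1 * 7^2* 67^1*71^1*593^1 = -276448298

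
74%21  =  11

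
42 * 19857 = 833994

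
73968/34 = 2175 + 9/17 = 2175.53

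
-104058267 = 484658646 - 588716913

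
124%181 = 124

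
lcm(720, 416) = 18720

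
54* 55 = 2970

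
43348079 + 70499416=113847495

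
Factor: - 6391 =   -  7^1*11^1*83^1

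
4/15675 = 4/15675 = 0.00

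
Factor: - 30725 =-5^2*1229^1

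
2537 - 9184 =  - 6647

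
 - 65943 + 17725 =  - 48218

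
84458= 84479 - 21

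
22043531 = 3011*7321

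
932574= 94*9921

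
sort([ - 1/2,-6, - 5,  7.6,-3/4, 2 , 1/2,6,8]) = [ - 6,-5, - 3/4, - 1/2, 1/2, 2  ,  6,7.6, 8 ]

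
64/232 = 8/29=0.28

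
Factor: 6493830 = 2^1 * 3^1 * 5^1 * 7^1 * 17^2* 107^1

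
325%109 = 107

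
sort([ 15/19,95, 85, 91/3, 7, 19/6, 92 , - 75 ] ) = [ - 75, 15/19, 19/6, 7, 91/3, 85, 92,95]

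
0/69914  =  0 = 0.00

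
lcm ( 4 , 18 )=36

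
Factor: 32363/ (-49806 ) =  - 2^ (  -  1)*3^(-2) * 2767^( - 1)*32363^1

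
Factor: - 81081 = -3^4*7^1*11^1*13^1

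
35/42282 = 35/42282 = 0.00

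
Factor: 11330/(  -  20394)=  - 3^ ( - 2) *5^1 =- 5/9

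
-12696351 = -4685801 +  -8010550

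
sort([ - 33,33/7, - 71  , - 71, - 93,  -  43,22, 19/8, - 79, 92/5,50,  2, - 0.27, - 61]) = [ - 93,-79,-71, - 71, - 61, -43, - 33 , - 0.27,2, 19/8,33/7,92/5, 22,50 ] 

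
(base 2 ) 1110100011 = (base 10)931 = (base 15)421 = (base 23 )1hb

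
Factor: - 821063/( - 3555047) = 227^(  -  1) *15661^( - 1)*821063^1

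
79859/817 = 79859/817 = 97.75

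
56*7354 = 411824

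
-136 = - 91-45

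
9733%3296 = 3141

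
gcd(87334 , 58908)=2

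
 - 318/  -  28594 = 159/14297 = 0.01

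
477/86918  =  477/86918 = 0.01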